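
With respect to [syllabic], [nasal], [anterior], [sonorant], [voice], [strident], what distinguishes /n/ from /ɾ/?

/n/ (alveolar nasal) and /ɾ/ (alveolar tap) agree on [−syllabic], [+anterior], [+sonorant], [+voice], [−strident]. They differ on [nasal] (/n/ [+], /ɾ/ [−]).

[nasal]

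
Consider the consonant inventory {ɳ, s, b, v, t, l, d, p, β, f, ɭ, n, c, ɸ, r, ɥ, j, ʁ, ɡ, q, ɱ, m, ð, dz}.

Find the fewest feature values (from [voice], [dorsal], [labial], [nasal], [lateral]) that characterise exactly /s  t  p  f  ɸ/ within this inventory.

Every target segment is [−voice], [−dorsal]; each remaining inventory member fails at least one of these. Each conjunct is needed — [−dorsal] alone would also admit /ɳ, b, v, l, …/; [−voice] alone would also admit /c, q/ — and no other single listed feature has exactly this extension, so two is the minimum.

[−voice, −dorsal]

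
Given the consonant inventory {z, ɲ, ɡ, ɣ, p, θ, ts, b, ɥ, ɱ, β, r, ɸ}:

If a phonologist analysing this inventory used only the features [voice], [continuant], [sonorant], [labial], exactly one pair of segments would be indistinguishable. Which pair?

/ɣ/ (voiced velar fricative) and /z/ (voiced alveolar fricative) are both [+voice], [+continuant], [−sonorant], [−labial], so none of the listed features separates them. (They do differ in [strident], [coronal] and [dorsal], which are not among the given features.) Every other pair in the inventory differs on at least one listed feature.

ɣ, z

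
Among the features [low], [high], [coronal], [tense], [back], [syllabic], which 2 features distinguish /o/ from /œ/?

/o/ is the mid back rounded tense vowel and /œ/ is the mid front rounded lax vowel. Both are [-low], [-high], [-coronal], [+syllabic]. /o/ is [+back] while /œ/ is [-back]; /o/ is [+tense] while /œ/ is [-tense], so the distinguishing features are [back], [tense].

[back], [tense]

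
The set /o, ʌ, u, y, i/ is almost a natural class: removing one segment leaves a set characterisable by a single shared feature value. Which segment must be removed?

The remaining segments after removing /ʌ/ share [+tense]; /ʌ/ (mid back unrounded lax vowel) is [-tense]. For every other candidate removal, the leftover set fails to share any single feature value that the removed segment lacks.

ʌ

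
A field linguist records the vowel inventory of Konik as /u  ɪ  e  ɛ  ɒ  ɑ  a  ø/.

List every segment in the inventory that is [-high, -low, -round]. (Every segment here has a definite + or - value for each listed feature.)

Eliminate segments failing any feature: /u, ɪ/ are [+high]; /ɒ, ɑ, a/ are [+low]; /ø/ is [+round]. The remaining /e, ɛ/ satisfy [-high], [-low], [-round].

e, ɛ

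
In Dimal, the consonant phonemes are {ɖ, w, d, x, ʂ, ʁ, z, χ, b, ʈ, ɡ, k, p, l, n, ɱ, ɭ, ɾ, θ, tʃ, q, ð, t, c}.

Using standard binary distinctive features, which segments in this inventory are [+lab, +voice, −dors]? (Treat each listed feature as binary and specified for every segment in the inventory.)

b, ɱ

Eliminate segments failing any feature: /ɖ, d, x, ʂ, ʁ, z, χ, ʈ, ɡ, k, l, n, ɭ, ɾ, θ, tʃ, q, ð, t, c/ are [−labial]; /w/ is [+dorsal]; /p/ is [−voice]. The remaining /b, ɱ/ satisfy [+labial], [+voice], [−dorsal].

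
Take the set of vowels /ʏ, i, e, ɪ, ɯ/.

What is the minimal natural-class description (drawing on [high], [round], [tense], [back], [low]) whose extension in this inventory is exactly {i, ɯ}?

[+high, +tense]

The class [+high], [+tense] has exactly /i, ɯ/ as its extension in this inventory. No smaller conjunction from the listed features achieves this: [+tense] alone would also admit /e/; [+high] alone would also admit /ʏ, ɪ/; and checking the remaining single features turns up none with this extension.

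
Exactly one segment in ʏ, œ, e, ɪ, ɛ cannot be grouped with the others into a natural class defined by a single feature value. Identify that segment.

[tense] groups all but one: /ʏ, œ, ɪ, ɛ/ share [-tense] while /e/ (mid front unrounded tense vowel) alone is [+tense]. Removing any other segment would not leave a single-feature class that excludes it.

e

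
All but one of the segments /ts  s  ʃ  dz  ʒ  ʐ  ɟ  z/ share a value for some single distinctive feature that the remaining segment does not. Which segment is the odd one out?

/ʃ, ts, dz, z, ʒ, ʐ, s/ are all [+strident], but /ɟ/ (voiced palatal stop) is [-strident]. No other single segment can be removed to leave a set sharing one feature value that the removed segment lacks, so /ɟ/ is the odd one out.

ɟ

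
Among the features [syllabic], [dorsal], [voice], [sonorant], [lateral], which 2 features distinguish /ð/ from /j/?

[sonorant], [dorsal]

/ð/ (voiced dental fricative) and /j/ (palatal glide) agree on [-syllabic], [+voice], [-lateral]. They differ on [sonorant] (/ð/ [-], /j/ [+]), [dorsal] (/ð/ [-], /j/ [+]).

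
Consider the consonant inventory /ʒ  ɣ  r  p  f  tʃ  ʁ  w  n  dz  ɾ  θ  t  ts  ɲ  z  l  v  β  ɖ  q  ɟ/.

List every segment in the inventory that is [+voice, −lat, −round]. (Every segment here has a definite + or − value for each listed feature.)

ʒ, ɣ, r, ʁ, n, dz, ɾ, ɲ, z, v, β, ɖ, ɟ

Among the inventory, the [+voice] segments are /ʒ, ɣ, r, ʁ, w, n, dz, ɾ, ɲ, z, l, v, β, ɖ, ɟ/.
Then [−lateral] gives /ʒ, ɣ, r, ʁ, w, n, dz, ɾ, ɲ, z, v, β, ɖ, ɟ/.
Among these, [−round] leaves /ʒ, ɣ, r, ʁ, n, dz, ɾ, ɲ, z, v, β, ɖ, ɟ/.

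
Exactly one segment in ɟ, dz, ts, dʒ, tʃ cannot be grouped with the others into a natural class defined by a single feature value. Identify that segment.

[delayed release] (equivalently [strident], [dorsal]) groups all but one: /dʒ, tʃ, dz, ts/ share [+delayed release] while /ɟ/ (voiced palatal stop) alone is [−delayed release]. Removing any other segment would not leave a single-feature class that excludes it.

ɟ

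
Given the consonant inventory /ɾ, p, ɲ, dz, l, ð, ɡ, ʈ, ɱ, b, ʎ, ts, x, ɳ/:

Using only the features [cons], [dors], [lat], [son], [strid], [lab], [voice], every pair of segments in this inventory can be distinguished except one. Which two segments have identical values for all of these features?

/ɾ/ (alveolar tap) and /ɳ/ (retroflex nasal) are both [+consonantal], [−dorsal], [−lateral], [+sonorant], [−strident], [−labial], [+voice], so none of the listed features separates them. (They do differ in [nasal] and [anterior], which are not among the given features.) Every other pair in the inventory differs on at least one listed feature.

ɾ, ɳ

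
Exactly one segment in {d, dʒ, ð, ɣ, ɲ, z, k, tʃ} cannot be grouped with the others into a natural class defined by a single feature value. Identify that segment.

ɲ

The remaining segments after removing /ɲ/ share [-sonorant]; /ɲ/ (palatal nasal) is [+sonorant]. For every other candidate removal, the leftover set fails to share any single feature value that the removed segment lacks.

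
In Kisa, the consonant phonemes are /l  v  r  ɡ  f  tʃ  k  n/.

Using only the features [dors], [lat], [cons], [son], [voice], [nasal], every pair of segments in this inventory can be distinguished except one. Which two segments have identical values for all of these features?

tʃ, f

Both /tʃ/ and /f/ are [−dorsal], [−lateral], [+consonantal], [−sonorant], [−voice], [−nasal]. Since the list omits [continuant], [labial] and [coronal] — which do distinguish the voiceless postalveolar affricate from the voiceless labiodental fricative — this pair collapses; all other pairs remain distinct.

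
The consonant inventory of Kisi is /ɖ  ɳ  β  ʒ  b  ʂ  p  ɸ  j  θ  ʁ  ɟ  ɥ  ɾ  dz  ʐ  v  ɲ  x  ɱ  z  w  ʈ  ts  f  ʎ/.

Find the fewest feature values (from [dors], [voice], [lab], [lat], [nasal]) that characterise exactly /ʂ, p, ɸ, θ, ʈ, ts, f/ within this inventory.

[−voice, −dors]

Every target segment is [−voice], [−dorsal]; each remaining inventory member fails at least one of these. Each conjunct is needed — [−dorsal] alone would also admit /ɖ, ɳ, β, ʒ, …/; [−voice] alone would also admit /x/ — and no other single listed feature has exactly this extension, so two is the minimum.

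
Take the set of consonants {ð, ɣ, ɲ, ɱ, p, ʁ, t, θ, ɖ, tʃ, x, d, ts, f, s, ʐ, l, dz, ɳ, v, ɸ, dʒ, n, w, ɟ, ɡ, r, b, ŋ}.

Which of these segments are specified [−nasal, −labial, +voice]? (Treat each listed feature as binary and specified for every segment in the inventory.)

The [−nasal] segments are /ð, ɣ, p, ʁ, t, θ, ɖ, tʃ, x, d, ts, f, s, ʐ, l, dz, v, ɸ, dʒ, w, ɟ, ɡ, r, b/.
Among these, [−labial] gives /ð, ɣ, ʁ, t, θ, ɖ, tʃ, x, d, ts, s, ʐ, l, dz, dʒ, ɟ, ɡ, r/.
Among these, [+voice] leaves /ð, ɣ, ʁ, ɖ, d, ʐ, l, dz, dʒ, ɟ, ɡ, r/.

ð, ɣ, ʁ, ɖ, d, ʐ, l, dz, dʒ, ɟ, ɡ, r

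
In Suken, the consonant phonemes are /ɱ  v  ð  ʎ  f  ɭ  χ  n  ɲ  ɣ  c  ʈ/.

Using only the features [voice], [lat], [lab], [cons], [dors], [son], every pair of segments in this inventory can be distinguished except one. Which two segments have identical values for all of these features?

On the given features, /χ/ and /c/ have an identical profile: [-voice], [-lateral], [-labial], [+consonantal], [+dorsal], [-sonorant]. No other two segments in the inventory coincide on all 6 features. (They do differ in [continuant], [high] and [back], which are not among the given features.)

χ, c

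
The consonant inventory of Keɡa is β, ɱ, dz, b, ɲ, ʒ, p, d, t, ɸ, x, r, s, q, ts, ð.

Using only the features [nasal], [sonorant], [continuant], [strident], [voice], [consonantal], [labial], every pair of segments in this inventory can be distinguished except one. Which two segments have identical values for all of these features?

/q/ (voiceless uvular stop) and /t/ (voiceless alveolar stop) are both [−nasal], [−sonorant], [−continuant], [−strident], [−voice], [+consonantal], [−labial], so none of the listed features separates them. (They do differ in [coronal] and [dorsal], which are not among the given features.) Every other pair in the inventory differs on at least one listed feature.

q, t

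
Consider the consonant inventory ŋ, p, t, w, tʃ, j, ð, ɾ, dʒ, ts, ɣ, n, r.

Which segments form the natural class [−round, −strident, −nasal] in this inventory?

The [−round] segments are /ŋ, p, t, tʃ, j, ð, ɾ, dʒ, ts, ɣ, n, r/.
Intersecting with [−strident] gives /ŋ, p, t, j, ð, ɾ, ɣ, n, r/.
Within that set, [−nasal] leaves /p, t, j, ð, ɾ, ɣ, r/.

p, t, j, ð, ɾ, ɣ, r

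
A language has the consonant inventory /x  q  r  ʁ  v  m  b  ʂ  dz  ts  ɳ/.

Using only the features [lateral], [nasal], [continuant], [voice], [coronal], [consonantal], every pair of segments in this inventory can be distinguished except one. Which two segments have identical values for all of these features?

Both /ʁ/ and /v/ are [-lateral], [-nasal], [+continuant], [+voice], [-coronal], [+consonantal]. Since the list omits [labial] and [dorsal] — which do distinguish the voiced uvular fricative from the voiced labiodental fricative — this pair collapses; all other pairs remain distinct.

ʁ, v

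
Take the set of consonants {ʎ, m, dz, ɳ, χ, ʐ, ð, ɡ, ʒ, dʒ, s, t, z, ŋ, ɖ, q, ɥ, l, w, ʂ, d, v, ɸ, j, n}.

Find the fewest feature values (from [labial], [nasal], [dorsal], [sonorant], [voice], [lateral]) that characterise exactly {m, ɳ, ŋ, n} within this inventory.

Every target segment is [+nasal] and no other inventory member is, so one feature is enough.

[+nasal]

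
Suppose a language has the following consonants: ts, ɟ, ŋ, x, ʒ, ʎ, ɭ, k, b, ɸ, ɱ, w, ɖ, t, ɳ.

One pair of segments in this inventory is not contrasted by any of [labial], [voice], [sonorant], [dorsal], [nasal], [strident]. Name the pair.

/x/ (voiceless velar fricative) and /k/ (voiceless velar stop) are both [−labial], [−voice], [−sonorant], [+dorsal], [−nasal], [−strident], so none of the listed features separates them. (They do differ in [continuant], which is not among the given features.) Every other pair in the inventory differs on at least one listed feature.

x, k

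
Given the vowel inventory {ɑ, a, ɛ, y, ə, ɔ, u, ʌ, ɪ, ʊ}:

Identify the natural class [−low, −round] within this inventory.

The [−low] segments are /ɛ, y, ə, ɔ, u, ʌ, ɪ, ʊ/.
Of those, [−round] leaves /ɛ, ə, ʌ, ɪ/.

ɛ, ə, ʌ, ɪ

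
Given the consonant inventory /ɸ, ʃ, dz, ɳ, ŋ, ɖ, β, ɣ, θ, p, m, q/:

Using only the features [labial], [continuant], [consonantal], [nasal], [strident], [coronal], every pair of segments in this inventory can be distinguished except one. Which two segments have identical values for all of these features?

β, ɸ

Both /β/ and /ɸ/ are [+labial], [+continuant], [+consonantal], [−nasal], [−strident], [−coronal]. Since the list omits [voice] — which does distinguish the voiced bilabial fricative from the voiceless bilabial fricative — this pair collapses; all other pairs remain distinct.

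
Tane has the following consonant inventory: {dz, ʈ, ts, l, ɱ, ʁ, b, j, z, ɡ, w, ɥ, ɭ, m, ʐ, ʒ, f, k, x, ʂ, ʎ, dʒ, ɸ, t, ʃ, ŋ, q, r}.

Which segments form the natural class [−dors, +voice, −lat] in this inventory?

First, the [−dorsal] segments are /dz, ʈ, ts, l, ɱ, b, z, ɭ, m, ʐ, ʒ, f, ʂ, dʒ, ɸ, t, ʃ, r/.
Intersecting with [+voice] gives /dz, l, ɱ, b, z, ɭ, m, ʐ, ʒ, dʒ, r/.
Within that set, [−lateral] leaves /dz, ɱ, b, z, m, ʐ, ʒ, dʒ, r/.

dz, ɱ, b, z, m, ʐ, ʒ, dʒ, r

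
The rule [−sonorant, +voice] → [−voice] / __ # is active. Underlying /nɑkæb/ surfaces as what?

Only the final segment /b/ is both word-final and matches the structural description. It is a voiced bilabial stop, so [−sonorant, +voice] holds; changing it to [−voice] with all other features held fixed yields /p/ (voiceless bilabial stop). No other segment meets both the structural description and the environment, so the output is [nɑkæp].

[nɑkæp]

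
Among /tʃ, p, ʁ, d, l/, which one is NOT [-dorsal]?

/l, d, p, tʃ/ are all [-dorsal]; /ʁ/ (voiced uvular fricative) is [+dorsal].

ʁ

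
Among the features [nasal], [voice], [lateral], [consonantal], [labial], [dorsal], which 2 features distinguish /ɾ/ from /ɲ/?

The two segments share [+voice], [−lateral], [+consonantal], [−labial]. The only features from the list on which they differ: /ɾ/ is [−nasal] while /ɲ/ is [+nasal]; /ɾ/ is [−dorsal] while /ɲ/ is [+dorsal].

[nasal], [dorsal]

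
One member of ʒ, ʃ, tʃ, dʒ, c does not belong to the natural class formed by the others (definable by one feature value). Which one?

[strident] (equivalently [dorsal]) groups all but one: /ʒ, dʒ, ʃ, tʃ/ share [+strident] while /c/ (voiceless palatal stop) alone is [−strident]. Removing any other segment would not leave a single-feature class that excludes it.

c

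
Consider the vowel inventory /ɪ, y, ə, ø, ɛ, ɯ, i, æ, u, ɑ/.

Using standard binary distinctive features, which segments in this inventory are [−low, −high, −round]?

ə, ɛ

First, the [−low] segments are /ɪ, y, ə, ø, ɛ, ɯ, i, u/.
Of those, [−high] gives /ə, ø, ɛ/.
Of those, [−round] leaves /ə, ɛ/.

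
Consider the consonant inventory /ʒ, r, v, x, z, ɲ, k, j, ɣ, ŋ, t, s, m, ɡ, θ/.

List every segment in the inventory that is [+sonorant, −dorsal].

Eliminate segments failing any feature: /ʒ, v, x, z, k, ɣ, t, s, ɡ, θ/ are [−sonorant]; /ɲ, j, ŋ/ are [+dorsal]. The remaining /r, m/ satisfy [+sonorant], [−dorsal].

r, m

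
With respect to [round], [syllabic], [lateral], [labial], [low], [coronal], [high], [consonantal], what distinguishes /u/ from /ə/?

/u/ (high back rounded tense vowel) and /ə/ (mid central vowel (schwa)) agree on [+syllabic], [−lateral], [−low], [−coronal], [−consonantal]. They differ on [labial] (/u/ [+], /ə/ [−]), [round] (/u/ [+], /ə/ [−]), [high] (/u/ [+], /ə/ [−]).

[labial], [round], [high]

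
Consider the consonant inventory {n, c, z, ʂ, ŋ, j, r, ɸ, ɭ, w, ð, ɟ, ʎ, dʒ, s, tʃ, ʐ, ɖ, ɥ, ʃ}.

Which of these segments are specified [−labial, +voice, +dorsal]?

ŋ, j, ɟ, ʎ

First, the [−labial] segments are /n, c, z, ʂ, ŋ, j, r, ɭ, ð, ɟ, ʎ, dʒ, s, tʃ, ʐ, ɖ, ʃ/.
Intersecting with [+voice] gives /n, z, ŋ, j, r, ɭ, ð, ɟ, ʎ, dʒ, ʐ, ɖ/.
Intersecting with [+dorsal] leaves /ŋ, j, ɟ, ʎ/.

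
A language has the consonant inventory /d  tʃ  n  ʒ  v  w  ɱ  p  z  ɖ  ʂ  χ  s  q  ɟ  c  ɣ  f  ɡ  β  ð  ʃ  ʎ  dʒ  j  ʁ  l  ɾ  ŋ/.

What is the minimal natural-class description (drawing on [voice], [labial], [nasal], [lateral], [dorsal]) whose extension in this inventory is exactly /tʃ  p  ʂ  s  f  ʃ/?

[-voice, -dorsal]

Every target segment is [-voice], [-dorsal]; each remaining inventory member fails at least one of these. Each conjunct is needed — [-dorsal] alone would also admit /d, n, ʒ, v, …/; [-voice] alone would also admit /χ, q, c/ — and no other single listed feature has exactly this extension, so two is the minimum.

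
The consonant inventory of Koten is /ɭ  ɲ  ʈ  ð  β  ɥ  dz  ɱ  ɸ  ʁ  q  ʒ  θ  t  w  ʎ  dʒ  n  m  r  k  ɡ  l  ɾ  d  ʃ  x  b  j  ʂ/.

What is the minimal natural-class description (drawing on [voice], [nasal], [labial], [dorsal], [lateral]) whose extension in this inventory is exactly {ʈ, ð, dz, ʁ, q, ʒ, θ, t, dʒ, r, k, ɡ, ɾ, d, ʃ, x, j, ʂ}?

/ʈ, ð, dz, ʁ, q, ʒ, θ, t, dʒ, r, k, ɡ, ɾ, d, ʃ, x, j, ʂ/ are all [-nasal], [-lateral], [-labial], and no other segment in the inventory matches all three values. Dropping any one of them over-generates: [-lateral, -labial] alone would also admit /ɲ, n/; [-nasal, -labial] alone would also admit /ɭ, ʎ, l/; [-nasal, -lateral] alone would also admit /β, ɥ, ɸ, w, …/. No other combination of two listed features picks out exactly this set either, so fewer than three features will not do.

[-nasal, -lateral, -labial]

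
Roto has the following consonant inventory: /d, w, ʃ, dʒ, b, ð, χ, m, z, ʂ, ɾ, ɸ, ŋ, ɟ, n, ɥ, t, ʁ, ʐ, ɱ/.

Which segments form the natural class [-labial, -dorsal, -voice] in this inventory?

Checking each segment against [-labial], [-dorsal], [-voice]: /ʃ/ (voiceless postalveolar fricative), /ʂ/ (voiceless retroflex fricative), /t/ (voiceless alveolar stop) satisfy every feature; every other segment in the inventory fails at least one.

ʃ, ʂ, t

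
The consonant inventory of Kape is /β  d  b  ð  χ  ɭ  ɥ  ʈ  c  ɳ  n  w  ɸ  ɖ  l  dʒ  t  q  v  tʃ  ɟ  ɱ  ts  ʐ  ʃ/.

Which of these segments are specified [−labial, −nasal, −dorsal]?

d, ð, ɭ, ʈ, ɖ, l, dʒ, t, tʃ, ts, ʐ, ʃ

Checking each segment against [−labial], [−nasal], [−dorsal]: /d/ (voiced alveolar stop), /ð/ (voiced dental fricative), /ɭ/ (retroflex lateral approximant), /ʈ/ (voiceless retroflex stop), /ɖ/ (voiced retroflex stop), /l/ (alveolar lateral approximant), among others, satisfy every feature; every other segment in the inventory fails at least one.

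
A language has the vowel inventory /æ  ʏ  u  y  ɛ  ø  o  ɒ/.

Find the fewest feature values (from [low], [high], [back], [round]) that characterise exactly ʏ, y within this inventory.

/ʏ, y/ are all [+high], [−back], and no other segment in the inventory matches both values. Dropping any one of them over-generates: [−back] alone would also admit /æ, ɛ, ø/; [+high] alone would also admit /u/. No other single listed feature picks out exactly this set either, so fewer than two features will not do.

[+high, −back]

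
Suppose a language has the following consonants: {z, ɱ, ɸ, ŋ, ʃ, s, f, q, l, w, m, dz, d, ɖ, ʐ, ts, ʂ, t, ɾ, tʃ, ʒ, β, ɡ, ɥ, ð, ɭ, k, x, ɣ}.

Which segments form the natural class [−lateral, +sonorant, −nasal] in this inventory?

First, the [−lateral] segments are /z, ɱ, ɸ, ŋ, ʃ, s, f, q, w, m, dz, d, ɖ, ʐ, ts, ʂ, t, ɾ, tʃ, ʒ, β, ɡ, ɥ, ð, k, x, ɣ/.
Of those, [+sonorant] gives /ɱ, ŋ, w, m, ɾ, ɥ/.
Within that set, [−nasal] leaves /w, ɾ, ɥ/.

w, ɾ, ɥ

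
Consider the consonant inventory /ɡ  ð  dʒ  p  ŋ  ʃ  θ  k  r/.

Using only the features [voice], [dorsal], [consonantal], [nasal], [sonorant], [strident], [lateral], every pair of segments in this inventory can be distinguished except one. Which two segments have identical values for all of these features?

p, θ

/p/ (voiceless bilabial stop) and /θ/ (voiceless dental fricative) are both [-voice], [-dorsal], [+consonantal], [-nasal], [-sonorant], [-strident], [-lateral], so none of the listed features separates them. (They do differ in [continuant], [labial] and [coronal], which are not among the given features.) Every other pair in the inventory differs on at least one listed feature.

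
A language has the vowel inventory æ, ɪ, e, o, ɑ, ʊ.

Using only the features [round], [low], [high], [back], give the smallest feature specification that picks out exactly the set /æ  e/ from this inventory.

/æ, e/ are all [-high], [-back], and no other segment in the inventory matches both values. Dropping any one of them over-generates: [-back] alone would also admit /ɪ/; [-high] alone would also admit /o, ɑ/. No other single listed feature picks out exactly this set either, so fewer than two features will not do.

[-high, -back]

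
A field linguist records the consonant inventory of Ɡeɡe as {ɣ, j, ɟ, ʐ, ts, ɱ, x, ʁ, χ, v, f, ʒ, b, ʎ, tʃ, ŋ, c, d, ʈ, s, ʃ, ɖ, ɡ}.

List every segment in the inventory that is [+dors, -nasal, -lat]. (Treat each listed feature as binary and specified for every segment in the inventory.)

ɣ, j, ɟ, x, ʁ, χ, c, ɡ

Among the inventory, the [+dorsal] segments are /ɣ, j, ɟ, x, ʁ, χ, ʎ, ŋ, c, ɡ/.
Intersecting with [-nasal] gives /ɣ, j, ɟ, x, ʁ, χ, ʎ, c, ɡ/.
Intersecting with [-lateral] leaves /ɣ, j, ɟ, x, ʁ, χ, c, ɡ/.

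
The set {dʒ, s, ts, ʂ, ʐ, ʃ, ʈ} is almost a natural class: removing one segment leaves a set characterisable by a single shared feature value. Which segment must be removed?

ʈ

[strident] groups all but one: /ʃ, ts, ʂ, ʐ, s, dʒ/ share [+strident] while /ʈ/ (voiceless retroflex stop) alone is [-strident]. Removing any other segment would not leave a single-feature class that excludes it.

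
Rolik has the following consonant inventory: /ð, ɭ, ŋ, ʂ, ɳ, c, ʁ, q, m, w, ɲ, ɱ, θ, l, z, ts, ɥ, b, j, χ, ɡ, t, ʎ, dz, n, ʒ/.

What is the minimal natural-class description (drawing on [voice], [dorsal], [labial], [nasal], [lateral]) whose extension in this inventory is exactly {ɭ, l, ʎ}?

[+lateral]

Every target segment is [+lateral] and no other inventory member is, so one feature is enough.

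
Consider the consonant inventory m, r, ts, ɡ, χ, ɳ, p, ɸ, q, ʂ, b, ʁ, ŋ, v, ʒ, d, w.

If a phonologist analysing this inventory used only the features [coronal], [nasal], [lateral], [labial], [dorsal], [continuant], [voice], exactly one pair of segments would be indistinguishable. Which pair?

On the given features, /r/ and /ʒ/ have an identical profile: [+coronal], [−nasal], [−lateral], [−labial], [−dorsal], [+continuant], [+voice]. No other two segments in the inventory coincide on all 7 features. (They do differ in [sonorant], [strident] and [anterior], which are not among the given features.)

r, ʒ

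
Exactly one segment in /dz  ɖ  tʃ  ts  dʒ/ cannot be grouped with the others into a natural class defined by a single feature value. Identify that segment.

ɖ

[delayed release] (equivalently [strident]) groups all but one: /tʃ, ts, dz, dʒ/ share [+delayed release] while /ɖ/ (voiced retroflex stop) alone is [-delayed release]. Removing any other segment would not leave a single-feature class that excludes it.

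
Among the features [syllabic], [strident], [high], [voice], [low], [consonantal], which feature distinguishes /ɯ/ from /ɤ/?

[high]

/ɯ/ is the high back unrounded vowel and /ɤ/ is the mid back unrounded tense vowel. Both are [+syllabic], [-strident], [+voice], [-low], [-consonantal]. /ɯ/ is [+high] while /ɤ/ is [-high], so the distinguishing feature is [high].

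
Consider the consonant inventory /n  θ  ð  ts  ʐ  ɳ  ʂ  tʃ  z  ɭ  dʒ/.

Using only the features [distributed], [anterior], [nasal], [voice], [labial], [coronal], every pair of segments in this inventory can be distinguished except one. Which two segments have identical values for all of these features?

/ɭ/ (retroflex lateral approximant) and /ʐ/ (voiced retroflex fricative) are both [-distributed], [-anterior], [-nasal], [+voice], [-labial], [+coronal], so none of the listed features separates them. (They do differ in [sonorant], [lateral] and [strident], which are not among the given features.) Every other pair in the inventory differs on at least one listed feature.

ɭ, ʐ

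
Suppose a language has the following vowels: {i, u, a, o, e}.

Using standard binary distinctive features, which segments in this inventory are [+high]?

i, u

The feature [high] marks segments produced with the tongue body raised. In this inventory /i, u/ have that property, so they are [+high]; /a, o, e/ are [-high].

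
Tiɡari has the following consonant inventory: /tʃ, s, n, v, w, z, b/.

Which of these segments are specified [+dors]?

The [+dorsal] segments here are /w/; the remaining /tʃ, s, n, v, z, b/ are [−dorsal].

w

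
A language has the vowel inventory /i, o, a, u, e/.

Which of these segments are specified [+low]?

The feature [low] marks segments produced with the tongue body lowered. In this inventory /a/ has that property, so it is [+low]; /i, o, u, e/ are [−low].

a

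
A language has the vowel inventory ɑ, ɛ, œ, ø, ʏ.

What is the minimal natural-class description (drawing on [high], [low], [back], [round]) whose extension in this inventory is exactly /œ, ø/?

Every target segment is [−high], [+round]; each remaining inventory member fails at least one of these. Each conjunct is needed — [+round] alone would also admit /ʏ/; [−high] alone would also admit /ɑ, ɛ/ — and no other single listed feature has exactly this extension, so two is the minimum.

[−high, +round]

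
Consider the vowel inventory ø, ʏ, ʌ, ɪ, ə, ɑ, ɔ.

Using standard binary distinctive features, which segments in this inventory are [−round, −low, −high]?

ʌ, ə

Eliminate segments failing any feature: /ø, ʏ, ɔ/ are [+round]; /ɪ/ is [+high]; /ɑ/ is [+low]. The remaining /ʌ, ə/ satisfy [−round], [−low], [−high].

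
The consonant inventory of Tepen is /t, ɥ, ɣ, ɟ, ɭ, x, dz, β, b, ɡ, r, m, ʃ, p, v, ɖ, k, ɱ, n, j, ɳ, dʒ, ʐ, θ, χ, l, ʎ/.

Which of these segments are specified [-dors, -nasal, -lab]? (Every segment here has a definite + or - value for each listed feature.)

Eliminate segments failing any feature: /ɥ, ɣ, ɟ, x, ɡ, k, j, χ, ʎ/ are [+dorsal]; /β, b, p, v/ are [+labial]; /m, ɱ, n, ɳ/ are [+nasal]. The remaining /t, ɭ, dz, r, ʃ, ɖ, dʒ, ʐ, θ, l/ satisfy [-dorsal], [-nasal], [-labial].

t, ɭ, dz, r, ʃ, ɖ, dʒ, ʐ, θ, l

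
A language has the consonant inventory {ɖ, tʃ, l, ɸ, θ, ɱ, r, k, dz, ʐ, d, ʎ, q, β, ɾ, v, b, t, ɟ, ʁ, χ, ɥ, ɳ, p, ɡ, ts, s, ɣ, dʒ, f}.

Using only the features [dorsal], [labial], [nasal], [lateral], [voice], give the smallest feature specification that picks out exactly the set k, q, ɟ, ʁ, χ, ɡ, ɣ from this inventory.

[-lateral, -labial, +dorsal]

/k, q, ɟ, ʁ, χ, ɡ, ɣ/ are all [-lateral], [-labial], [+dorsal], and no other segment in the inventory matches all three values. Dropping any one of them over-generates: [-labial, +dorsal] alone would also admit /ʎ/; [-lateral, +dorsal] alone would also admit /ɥ/; [-lateral, -labial] alone would also admit /ɖ, tʃ, θ, r, …/. No other combination of two listed features picks out exactly this set either, so fewer than three features will not do.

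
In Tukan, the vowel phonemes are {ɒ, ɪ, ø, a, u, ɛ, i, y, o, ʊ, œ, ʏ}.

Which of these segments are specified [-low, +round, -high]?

ø, o, œ

Checking each segment against [-low], [+round], [-high]: /ø/ (mid front rounded tense vowel), /o/ (mid back rounded tense vowel), /œ/ (mid front rounded lax vowel) satisfy every feature; every other segment in the inventory fails at least one.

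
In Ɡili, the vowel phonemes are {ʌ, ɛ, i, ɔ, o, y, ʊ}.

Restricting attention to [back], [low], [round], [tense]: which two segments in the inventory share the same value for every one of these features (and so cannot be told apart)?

ɔ, ʊ

/ɔ/ (mid back rounded lax vowel) and /ʊ/ (high back rounded lax vowel) are both [+back], [-low], [+round], [-tense], so none of the listed features separates them. (They do differ in [high], which is not among the given features.) Every other pair in the inventory differs on at least one listed feature.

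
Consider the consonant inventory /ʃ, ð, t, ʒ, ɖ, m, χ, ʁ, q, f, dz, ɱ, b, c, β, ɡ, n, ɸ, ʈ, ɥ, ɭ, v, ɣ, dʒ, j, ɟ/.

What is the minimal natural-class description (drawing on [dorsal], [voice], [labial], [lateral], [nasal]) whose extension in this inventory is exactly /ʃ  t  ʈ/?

[-voice, -labial, -dorsal]

Every target segment is [-voice], [-labial], [-dorsal]; each remaining inventory member fails at least one of these. Each conjunct is needed — [-labial, -dorsal] alone would also admit /ð, ʒ, ɖ, dz, …/; [-voice, -dorsal] alone would also admit /f, ɸ/; [-voice, -labial] alone would also admit /χ, q, c/ — and no other combination of two listed features has exactly this extension, so three is the minimum.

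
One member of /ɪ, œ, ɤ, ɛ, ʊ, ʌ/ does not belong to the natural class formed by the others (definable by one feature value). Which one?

[tense] groups all but one: /œ, ʌ, ʊ, ɪ, ɛ/ share [−tense] while /ɤ/ (mid back unrounded tense vowel) alone is [+tense]. Removing any other segment would not leave a single-feature class that excludes it.

ɤ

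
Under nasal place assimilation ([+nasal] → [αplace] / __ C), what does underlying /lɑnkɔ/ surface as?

In /lɑnkɔ/, the nasal /n/ precedes /k/, which is [+dorsal]. The nasal assimilates in place, becoming the [+dorsal] nasal /ŋ/. The surface form is [lɑŋkɔ].

[lɑŋkɔ]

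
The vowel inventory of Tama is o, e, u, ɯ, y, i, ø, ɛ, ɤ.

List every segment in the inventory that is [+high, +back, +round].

Checking each segment against [+high], [+back], [+round]: /u/ (high back rounded tense vowel) satisfies every feature; every other segment in the inventory fails at least one.

u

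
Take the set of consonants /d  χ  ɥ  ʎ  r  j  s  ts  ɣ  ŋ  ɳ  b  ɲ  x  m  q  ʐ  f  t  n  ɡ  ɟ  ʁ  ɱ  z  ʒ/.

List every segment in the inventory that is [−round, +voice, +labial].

b, m, ɱ

The [−round] segments are /d, χ, ʎ, r, j, s, ts, ɣ, ŋ, ɳ, b, ɲ, x, m, q, ʐ, f, t, n, ɡ, ɟ, ʁ, ɱ, z, ʒ/.
Intersecting with [+voice] gives /d, ʎ, r, j, ɣ, ŋ, ɳ, b, ɲ, m, ʐ, n, ɡ, ɟ, ʁ, ɱ, z, ʒ/.
Among these, [+labial] leaves /b, m, ɱ/.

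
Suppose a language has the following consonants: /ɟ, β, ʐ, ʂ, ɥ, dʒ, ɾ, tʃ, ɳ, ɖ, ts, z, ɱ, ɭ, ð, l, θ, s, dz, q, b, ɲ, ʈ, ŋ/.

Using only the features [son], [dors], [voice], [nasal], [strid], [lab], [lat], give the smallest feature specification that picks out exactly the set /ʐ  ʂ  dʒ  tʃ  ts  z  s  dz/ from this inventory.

The target set is precisely the extension of [+strident] in this inventory.

[+strid]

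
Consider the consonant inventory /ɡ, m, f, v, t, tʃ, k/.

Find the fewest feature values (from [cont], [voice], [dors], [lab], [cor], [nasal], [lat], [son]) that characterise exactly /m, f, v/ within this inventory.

Every target segment is [+labial] and no other inventory member is, so one feature is enough.

[+lab]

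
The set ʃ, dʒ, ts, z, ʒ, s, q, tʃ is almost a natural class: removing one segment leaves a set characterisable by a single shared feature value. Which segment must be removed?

q

The remaining segments after removing /q/ share [+strident]; /q/ (voiceless uvular stop) is [−strident]. For every other candidate removal, the leftover set fails to share any single feature value that the removed segment lacks.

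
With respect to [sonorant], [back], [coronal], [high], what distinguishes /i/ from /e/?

/i/ (high front unrounded tense vowel) and /e/ (mid front unrounded tense vowel) agree on [+sonorant], [-back], [-coronal]. They differ on [high] (/i/ [+], /e/ [-]).

[high]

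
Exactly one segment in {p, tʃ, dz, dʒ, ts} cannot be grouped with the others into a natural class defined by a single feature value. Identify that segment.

The remaining segments after removing /p/ share [+delayed release]; /p/ (voiceless bilabial stop) is [-delayed release]. For every other candidate removal, the leftover set fails to share any single feature value that the removed segment lacks.

p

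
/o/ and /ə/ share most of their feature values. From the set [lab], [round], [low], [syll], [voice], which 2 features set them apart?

[labial], [round]

The two segments share [−low], [+syllabic], [+voice]. The only features from the list on which they differ: /o/ is [+labial] while /ə/ is [−labial]; /o/ is [+round] while /ə/ is [−round].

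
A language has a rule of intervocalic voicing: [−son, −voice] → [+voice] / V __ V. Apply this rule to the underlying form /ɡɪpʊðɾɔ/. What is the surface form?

/p/ satisfies [−son, −voice] and sits in V __ V. The [+voice] counterpart of the voiceless bilabial stop is /b/. Other segments in /ɡɪpʊðɾɔ/ either fail the structural description or are not in the environment, so the surface form is [ɡɪbʊðɾɔ].

[ɡɪbʊðɾɔ]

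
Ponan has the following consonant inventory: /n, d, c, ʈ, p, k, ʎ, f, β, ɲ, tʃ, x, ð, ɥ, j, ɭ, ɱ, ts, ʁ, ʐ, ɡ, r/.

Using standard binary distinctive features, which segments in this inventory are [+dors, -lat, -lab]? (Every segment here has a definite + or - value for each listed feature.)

Among the inventory, the [+dorsal] segments are /c, k, ʎ, ɲ, x, ɥ, j, ʁ, ɡ/.
Of those, [-lateral] gives /c, k, ɲ, x, ɥ, j, ʁ, ɡ/.
Then [-labial] leaves /c, k, ɲ, x, j, ʁ, ɡ/.

c, k, ɲ, x, j, ʁ, ɡ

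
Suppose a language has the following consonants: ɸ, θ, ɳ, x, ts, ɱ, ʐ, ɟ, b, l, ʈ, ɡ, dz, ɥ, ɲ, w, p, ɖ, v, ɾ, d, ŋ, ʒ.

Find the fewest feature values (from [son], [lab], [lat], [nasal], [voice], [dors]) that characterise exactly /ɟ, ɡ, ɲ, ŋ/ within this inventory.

/ɟ, ɡ, ɲ, ŋ/ are all [+voice], [-labial], [+dorsal], and no other segment in the inventory matches all three values. Dropping any one of them over-generates: [-labial, +dorsal] alone would also admit /x/; [+voice, +dorsal] alone would also admit /ɥ, w/; [+voice, -labial] alone would also admit /ɳ, ʐ, l, dz, …/. No other combination of two listed features picks out exactly this set either, so fewer than three features will not do.

[+voice, -lab, +dors]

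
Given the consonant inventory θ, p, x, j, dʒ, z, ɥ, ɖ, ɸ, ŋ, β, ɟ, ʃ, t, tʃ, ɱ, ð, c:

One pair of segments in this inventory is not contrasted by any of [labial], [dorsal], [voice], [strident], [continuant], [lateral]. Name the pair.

/ɟ/ (voiced palatal stop) and /ŋ/ (velar nasal) are both [-labial], [+dorsal], [+voice], [-strident], [-continuant], [-lateral], so none of the listed features separates them. (They do differ in [sonorant], [nasal] and [back], which are not among the given features.) Every other pair in the inventory differs on at least one listed feature.

ɟ, ŋ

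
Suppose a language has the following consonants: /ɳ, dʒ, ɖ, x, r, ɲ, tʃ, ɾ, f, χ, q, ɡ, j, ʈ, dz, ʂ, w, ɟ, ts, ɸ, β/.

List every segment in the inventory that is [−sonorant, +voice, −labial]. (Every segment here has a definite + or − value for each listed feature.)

dʒ, ɖ, ɡ, dz, ɟ

Checking each segment against [−sonorant], [+voice], [−labial]: /dʒ/ (voiced postalveolar affricate), /ɖ/ (voiced retroflex stop), /ɡ/ (voiced velar stop), /dz/ (voiced alveolar affricate), /ɟ/ (voiced palatal stop) satisfy every feature; every other segment in the inventory fails at least one.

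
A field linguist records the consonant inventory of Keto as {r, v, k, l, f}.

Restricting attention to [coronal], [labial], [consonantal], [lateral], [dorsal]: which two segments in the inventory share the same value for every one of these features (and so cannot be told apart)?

v, f

Both /v/ and /f/ are [−coronal], [+labial], [+consonantal], [−lateral], [−dorsal]. Since the list omits [voice] — which does distinguish the voiced labiodental fricative from the voiceless labiodental fricative — this pair collapses; all other pairs remain distinct.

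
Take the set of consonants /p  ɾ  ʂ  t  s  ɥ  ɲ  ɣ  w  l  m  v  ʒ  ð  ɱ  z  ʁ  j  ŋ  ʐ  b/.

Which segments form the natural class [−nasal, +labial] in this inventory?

Checking each segment against [−nasal], [+labial]: /p/ (voiceless bilabial stop), /ɥ/ (labial-palatal glide), /w/ (labial-velar glide), /v/ (voiced labiodental fricative), /b/ (voiced bilabial stop) satisfy every feature; every other segment in the inventory fails at least one.

p, ɥ, w, v, b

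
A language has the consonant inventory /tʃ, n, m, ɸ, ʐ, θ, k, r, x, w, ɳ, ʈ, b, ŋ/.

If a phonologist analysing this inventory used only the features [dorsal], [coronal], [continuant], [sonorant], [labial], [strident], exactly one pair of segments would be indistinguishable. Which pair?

/n/ (alveolar nasal) and /ɳ/ (retroflex nasal) are both [-dorsal], [+coronal], [-continuant], [+sonorant], [-labial], [-strident], so none of the listed features separates them. (They do differ in [anterior], which is not among the given features.) Every other pair in the inventory differs on at least one listed feature.

n, ɳ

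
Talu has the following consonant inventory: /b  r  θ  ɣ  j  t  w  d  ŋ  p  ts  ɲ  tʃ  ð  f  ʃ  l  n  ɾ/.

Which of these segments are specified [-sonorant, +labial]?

The [-sonorant] segments are /b, θ, ɣ, t, d, p, ts, tʃ, ð, f, ʃ/.
Of those, [+labial] leaves /b, p, f/.

b, p, f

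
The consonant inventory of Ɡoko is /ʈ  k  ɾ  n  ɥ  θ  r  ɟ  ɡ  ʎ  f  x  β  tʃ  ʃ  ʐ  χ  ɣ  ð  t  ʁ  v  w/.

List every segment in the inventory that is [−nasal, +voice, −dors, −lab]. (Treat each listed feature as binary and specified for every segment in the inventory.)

ɾ, r, ʐ, ð

Checking each segment against [−nasal], [+voice], [−dorsal], [−labial]: /ɾ/ (alveolar tap), /r/ (alveolar trill), /ʐ/ (voiced retroflex fricative), /ð/ (voiced dental fricative) satisfy every feature; every other segment in the inventory fails at least one.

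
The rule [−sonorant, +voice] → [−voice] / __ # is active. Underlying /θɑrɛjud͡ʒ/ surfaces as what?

[θɑrɛjut͡ʃ]

Only the final segment /d͡ʒ/ is both word-final and matches the structural description. It is a voiced postalveolar affricate, so [−sonorant, +voice] holds; changing it to [−voice] with all other features held fixed yields /t͡ʃ/ (voiceless postalveolar affricate). No other segment meets both the structural description and the environment, so the output is [θɑrɛjut͡ʃ].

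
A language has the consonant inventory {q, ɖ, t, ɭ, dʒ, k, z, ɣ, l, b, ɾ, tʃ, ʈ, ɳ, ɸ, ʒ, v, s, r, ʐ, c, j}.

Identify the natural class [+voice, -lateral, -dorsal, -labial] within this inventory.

Checking each segment against [+voice], [-lateral], [-dorsal], [-labial]: /ɖ/ (voiced retroflex stop), /dʒ/ (voiced postalveolar affricate), /z/ (voiced alveolar fricative), /ɾ/ (alveolar tap), /ɳ/ (retroflex nasal), /ʒ/ (voiced postalveolar fricative), among others, satisfy every feature; every other segment in the inventory fails at least one.

ɖ, dʒ, z, ɾ, ɳ, ʒ, r, ʐ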